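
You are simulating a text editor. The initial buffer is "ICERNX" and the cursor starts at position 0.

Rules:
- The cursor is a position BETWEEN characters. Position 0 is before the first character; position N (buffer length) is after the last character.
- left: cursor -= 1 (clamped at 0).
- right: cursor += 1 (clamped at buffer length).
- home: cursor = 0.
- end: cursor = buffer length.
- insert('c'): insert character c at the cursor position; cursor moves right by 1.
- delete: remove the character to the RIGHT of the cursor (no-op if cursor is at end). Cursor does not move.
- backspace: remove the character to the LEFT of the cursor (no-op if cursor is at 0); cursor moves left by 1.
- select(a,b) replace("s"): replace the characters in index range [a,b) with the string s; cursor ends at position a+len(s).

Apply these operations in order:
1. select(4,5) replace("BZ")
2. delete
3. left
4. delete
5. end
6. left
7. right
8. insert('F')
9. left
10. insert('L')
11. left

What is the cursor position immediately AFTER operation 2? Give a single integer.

After op 1 (select(4,5) replace("BZ")): buf='ICERBZX' cursor=6
After op 2 (delete): buf='ICERBZ' cursor=6

Answer: 6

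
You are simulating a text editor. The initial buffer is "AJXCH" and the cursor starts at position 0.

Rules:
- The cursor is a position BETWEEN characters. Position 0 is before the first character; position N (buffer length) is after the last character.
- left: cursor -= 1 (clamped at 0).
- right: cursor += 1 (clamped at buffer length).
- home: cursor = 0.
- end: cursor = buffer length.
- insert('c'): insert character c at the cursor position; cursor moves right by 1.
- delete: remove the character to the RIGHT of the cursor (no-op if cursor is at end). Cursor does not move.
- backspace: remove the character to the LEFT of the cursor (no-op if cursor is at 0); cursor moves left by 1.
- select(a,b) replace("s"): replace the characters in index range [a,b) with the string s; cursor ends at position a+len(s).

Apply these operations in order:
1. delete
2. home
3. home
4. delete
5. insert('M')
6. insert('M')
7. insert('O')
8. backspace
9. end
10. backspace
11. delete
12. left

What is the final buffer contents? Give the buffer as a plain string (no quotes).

Answer: MMXC

Derivation:
After op 1 (delete): buf='JXCH' cursor=0
After op 2 (home): buf='JXCH' cursor=0
After op 3 (home): buf='JXCH' cursor=0
After op 4 (delete): buf='XCH' cursor=0
After op 5 (insert('M')): buf='MXCH' cursor=1
After op 6 (insert('M')): buf='MMXCH' cursor=2
After op 7 (insert('O')): buf='MMOXCH' cursor=3
After op 8 (backspace): buf='MMXCH' cursor=2
After op 9 (end): buf='MMXCH' cursor=5
After op 10 (backspace): buf='MMXC' cursor=4
After op 11 (delete): buf='MMXC' cursor=4
After op 12 (left): buf='MMXC' cursor=3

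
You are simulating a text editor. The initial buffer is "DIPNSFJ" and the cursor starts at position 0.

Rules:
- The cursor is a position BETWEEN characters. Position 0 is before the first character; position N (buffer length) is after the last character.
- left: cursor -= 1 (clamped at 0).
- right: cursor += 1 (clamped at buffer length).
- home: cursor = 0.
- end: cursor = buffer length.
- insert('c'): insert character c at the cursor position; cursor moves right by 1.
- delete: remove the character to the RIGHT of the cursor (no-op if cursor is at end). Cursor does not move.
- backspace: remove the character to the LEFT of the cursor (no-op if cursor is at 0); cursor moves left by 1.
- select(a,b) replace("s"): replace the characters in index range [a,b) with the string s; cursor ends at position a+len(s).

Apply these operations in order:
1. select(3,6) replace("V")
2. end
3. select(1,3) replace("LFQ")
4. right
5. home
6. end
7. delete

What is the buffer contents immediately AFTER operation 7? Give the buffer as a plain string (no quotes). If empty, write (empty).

After op 1 (select(3,6) replace("V")): buf='DIPVJ' cursor=4
After op 2 (end): buf='DIPVJ' cursor=5
After op 3 (select(1,3) replace("LFQ")): buf='DLFQVJ' cursor=4
After op 4 (right): buf='DLFQVJ' cursor=5
After op 5 (home): buf='DLFQVJ' cursor=0
After op 6 (end): buf='DLFQVJ' cursor=6
After op 7 (delete): buf='DLFQVJ' cursor=6

Answer: DLFQVJ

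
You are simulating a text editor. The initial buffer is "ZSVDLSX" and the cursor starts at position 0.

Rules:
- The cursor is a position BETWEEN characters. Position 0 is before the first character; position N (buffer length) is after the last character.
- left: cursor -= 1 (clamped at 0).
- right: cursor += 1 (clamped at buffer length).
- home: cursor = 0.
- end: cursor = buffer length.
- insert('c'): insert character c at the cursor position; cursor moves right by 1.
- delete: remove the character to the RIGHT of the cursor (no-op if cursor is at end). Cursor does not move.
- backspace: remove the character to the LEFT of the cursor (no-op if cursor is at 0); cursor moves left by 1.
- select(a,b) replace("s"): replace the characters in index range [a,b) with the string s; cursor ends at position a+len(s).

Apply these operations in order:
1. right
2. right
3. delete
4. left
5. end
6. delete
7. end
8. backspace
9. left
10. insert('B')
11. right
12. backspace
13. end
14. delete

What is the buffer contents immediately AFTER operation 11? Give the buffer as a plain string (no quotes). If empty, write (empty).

Answer: ZSDLBS

Derivation:
After op 1 (right): buf='ZSVDLSX' cursor=1
After op 2 (right): buf='ZSVDLSX' cursor=2
After op 3 (delete): buf='ZSDLSX' cursor=2
After op 4 (left): buf='ZSDLSX' cursor=1
After op 5 (end): buf='ZSDLSX' cursor=6
After op 6 (delete): buf='ZSDLSX' cursor=6
After op 7 (end): buf='ZSDLSX' cursor=6
After op 8 (backspace): buf='ZSDLS' cursor=5
After op 9 (left): buf='ZSDLS' cursor=4
After op 10 (insert('B')): buf='ZSDLBS' cursor=5
After op 11 (right): buf='ZSDLBS' cursor=6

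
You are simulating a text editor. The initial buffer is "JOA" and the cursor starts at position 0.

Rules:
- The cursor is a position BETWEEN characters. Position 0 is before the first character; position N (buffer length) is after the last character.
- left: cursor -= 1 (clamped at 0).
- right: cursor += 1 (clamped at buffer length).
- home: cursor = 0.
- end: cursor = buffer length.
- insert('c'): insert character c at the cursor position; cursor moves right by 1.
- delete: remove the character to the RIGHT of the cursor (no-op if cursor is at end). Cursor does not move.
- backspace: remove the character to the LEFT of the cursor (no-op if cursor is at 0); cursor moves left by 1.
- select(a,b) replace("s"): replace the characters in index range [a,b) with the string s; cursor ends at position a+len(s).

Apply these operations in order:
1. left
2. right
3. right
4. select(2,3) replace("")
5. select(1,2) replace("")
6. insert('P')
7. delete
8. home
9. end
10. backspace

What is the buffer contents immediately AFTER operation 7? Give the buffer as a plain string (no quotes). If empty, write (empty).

After op 1 (left): buf='JOA' cursor=0
After op 2 (right): buf='JOA' cursor=1
After op 3 (right): buf='JOA' cursor=2
After op 4 (select(2,3) replace("")): buf='JO' cursor=2
After op 5 (select(1,2) replace("")): buf='J' cursor=1
After op 6 (insert('P')): buf='JP' cursor=2
After op 7 (delete): buf='JP' cursor=2

Answer: JP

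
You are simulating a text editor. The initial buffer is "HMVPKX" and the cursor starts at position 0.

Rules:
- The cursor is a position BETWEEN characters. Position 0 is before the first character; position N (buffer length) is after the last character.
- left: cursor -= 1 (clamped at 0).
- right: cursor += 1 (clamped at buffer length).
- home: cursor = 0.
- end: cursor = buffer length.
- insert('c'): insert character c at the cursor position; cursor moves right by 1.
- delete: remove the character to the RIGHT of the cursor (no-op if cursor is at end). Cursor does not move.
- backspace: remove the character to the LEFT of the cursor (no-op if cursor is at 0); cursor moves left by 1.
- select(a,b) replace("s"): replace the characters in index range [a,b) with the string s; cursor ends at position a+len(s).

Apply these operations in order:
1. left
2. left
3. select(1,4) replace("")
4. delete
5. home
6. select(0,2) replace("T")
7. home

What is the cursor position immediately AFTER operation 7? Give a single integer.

After op 1 (left): buf='HMVPKX' cursor=0
After op 2 (left): buf='HMVPKX' cursor=0
After op 3 (select(1,4) replace("")): buf='HKX' cursor=1
After op 4 (delete): buf='HX' cursor=1
After op 5 (home): buf='HX' cursor=0
After op 6 (select(0,2) replace("T")): buf='T' cursor=1
After op 7 (home): buf='T' cursor=0

Answer: 0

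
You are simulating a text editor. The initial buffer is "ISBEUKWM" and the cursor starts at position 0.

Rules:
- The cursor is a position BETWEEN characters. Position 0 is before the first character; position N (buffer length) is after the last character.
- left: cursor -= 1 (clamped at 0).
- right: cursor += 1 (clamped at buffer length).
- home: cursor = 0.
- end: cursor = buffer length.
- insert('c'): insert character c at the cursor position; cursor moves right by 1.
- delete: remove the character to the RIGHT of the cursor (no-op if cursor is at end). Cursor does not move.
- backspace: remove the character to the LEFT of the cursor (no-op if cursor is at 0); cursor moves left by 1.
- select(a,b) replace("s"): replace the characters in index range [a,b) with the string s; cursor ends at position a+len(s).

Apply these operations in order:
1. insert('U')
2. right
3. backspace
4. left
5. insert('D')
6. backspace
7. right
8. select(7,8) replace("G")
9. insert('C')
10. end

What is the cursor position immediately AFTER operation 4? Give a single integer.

After op 1 (insert('U')): buf='UISBEUKWM' cursor=1
After op 2 (right): buf='UISBEUKWM' cursor=2
After op 3 (backspace): buf='USBEUKWM' cursor=1
After op 4 (left): buf='USBEUKWM' cursor=0

Answer: 0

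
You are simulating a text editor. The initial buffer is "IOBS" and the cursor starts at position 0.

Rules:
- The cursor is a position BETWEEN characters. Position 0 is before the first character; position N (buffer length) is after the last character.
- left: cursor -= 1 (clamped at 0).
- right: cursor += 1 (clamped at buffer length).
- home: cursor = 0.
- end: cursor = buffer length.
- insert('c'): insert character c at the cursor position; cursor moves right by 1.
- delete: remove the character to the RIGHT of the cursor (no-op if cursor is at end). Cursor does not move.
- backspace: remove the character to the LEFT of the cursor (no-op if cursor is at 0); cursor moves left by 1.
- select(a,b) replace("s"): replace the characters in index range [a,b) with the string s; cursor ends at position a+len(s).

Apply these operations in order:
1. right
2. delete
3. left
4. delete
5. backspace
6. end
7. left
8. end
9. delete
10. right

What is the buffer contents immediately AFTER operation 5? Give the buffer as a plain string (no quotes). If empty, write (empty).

After op 1 (right): buf='IOBS' cursor=1
After op 2 (delete): buf='IBS' cursor=1
After op 3 (left): buf='IBS' cursor=0
After op 4 (delete): buf='BS' cursor=0
After op 5 (backspace): buf='BS' cursor=0

Answer: BS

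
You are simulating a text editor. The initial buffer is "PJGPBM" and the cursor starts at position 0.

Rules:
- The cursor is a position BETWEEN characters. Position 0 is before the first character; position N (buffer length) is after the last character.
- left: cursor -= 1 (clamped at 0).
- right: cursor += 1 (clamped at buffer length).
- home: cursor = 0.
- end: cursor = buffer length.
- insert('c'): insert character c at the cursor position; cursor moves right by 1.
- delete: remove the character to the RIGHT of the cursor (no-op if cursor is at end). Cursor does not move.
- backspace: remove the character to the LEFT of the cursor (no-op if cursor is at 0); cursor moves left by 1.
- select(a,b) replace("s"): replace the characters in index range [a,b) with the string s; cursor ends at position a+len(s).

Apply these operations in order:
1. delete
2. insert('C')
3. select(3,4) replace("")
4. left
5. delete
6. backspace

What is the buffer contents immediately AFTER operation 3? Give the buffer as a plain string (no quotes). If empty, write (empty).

Answer: CJGBM

Derivation:
After op 1 (delete): buf='JGPBM' cursor=0
After op 2 (insert('C')): buf='CJGPBM' cursor=1
After op 3 (select(3,4) replace("")): buf='CJGBM' cursor=3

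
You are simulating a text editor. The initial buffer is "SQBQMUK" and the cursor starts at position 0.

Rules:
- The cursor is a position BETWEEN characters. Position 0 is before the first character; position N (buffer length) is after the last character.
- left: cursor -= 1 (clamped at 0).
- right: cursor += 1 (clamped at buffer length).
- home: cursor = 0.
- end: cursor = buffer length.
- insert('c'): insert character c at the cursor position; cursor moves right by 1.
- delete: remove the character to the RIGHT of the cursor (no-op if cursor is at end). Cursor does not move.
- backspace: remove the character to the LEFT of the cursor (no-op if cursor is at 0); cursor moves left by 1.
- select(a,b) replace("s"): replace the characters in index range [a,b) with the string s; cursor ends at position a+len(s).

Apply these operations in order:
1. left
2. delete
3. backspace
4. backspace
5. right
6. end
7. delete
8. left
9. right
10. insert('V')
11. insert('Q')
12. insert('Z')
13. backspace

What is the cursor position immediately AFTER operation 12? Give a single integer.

Answer: 9

Derivation:
After op 1 (left): buf='SQBQMUK' cursor=0
After op 2 (delete): buf='QBQMUK' cursor=0
After op 3 (backspace): buf='QBQMUK' cursor=0
After op 4 (backspace): buf='QBQMUK' cursor=0
After op 5 (right): buf='QBQMUK' cursor=1
After op 6 (end): buf='QBQMUK' cursor=6
After op 7 (delete): buf='QBQMUK' cursor=6
After op 8 (left): buf='QBQMUK' cursor=5
After op 9 (right): buf='QBQMUK' cursor=6
After op 10 (insert('V')): buf='QBQMUKV' cursor=7
After op 11 (insert('Q')): buf='QBQMUKVQ' cursor=8
After op 12 (insert('Z')): buf='QBQMUKVQZ' cursor=9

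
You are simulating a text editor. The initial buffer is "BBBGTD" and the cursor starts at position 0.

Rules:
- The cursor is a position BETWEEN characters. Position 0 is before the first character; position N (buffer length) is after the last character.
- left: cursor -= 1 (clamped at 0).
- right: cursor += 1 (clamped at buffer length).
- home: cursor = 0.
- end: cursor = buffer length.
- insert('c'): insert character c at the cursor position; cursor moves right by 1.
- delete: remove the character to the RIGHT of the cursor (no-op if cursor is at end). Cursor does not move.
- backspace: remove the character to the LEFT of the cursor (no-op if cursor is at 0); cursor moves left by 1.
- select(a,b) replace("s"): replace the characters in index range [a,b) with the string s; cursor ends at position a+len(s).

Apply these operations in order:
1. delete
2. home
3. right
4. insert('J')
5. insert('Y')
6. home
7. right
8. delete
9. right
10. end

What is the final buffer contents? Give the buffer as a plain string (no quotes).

After op 1 (delete): buf='BBGTD' cursor=0
After op 2 (home): buf='BBGTD' cursor=0
After op 3 (right): buf='BBGTD' cursor=1
After op 4 (insert('J')): buf='BJBGTD' cursor=2
After op 5 (insert('Y')): buf='BJYBGTD' cursor=3
After op 6 (home): buf='BJYBGTD' cursor=0
After op 7 (right): buf='BJYBGTD' cursor=1
After op 8 (delete): buf='BYBGTD' cursor=1
After op 9 (right): buf='BYBGTD' cursor=2
After op 10 (end): buf='BYBGTD' cursor=6

Answer: BYBGTD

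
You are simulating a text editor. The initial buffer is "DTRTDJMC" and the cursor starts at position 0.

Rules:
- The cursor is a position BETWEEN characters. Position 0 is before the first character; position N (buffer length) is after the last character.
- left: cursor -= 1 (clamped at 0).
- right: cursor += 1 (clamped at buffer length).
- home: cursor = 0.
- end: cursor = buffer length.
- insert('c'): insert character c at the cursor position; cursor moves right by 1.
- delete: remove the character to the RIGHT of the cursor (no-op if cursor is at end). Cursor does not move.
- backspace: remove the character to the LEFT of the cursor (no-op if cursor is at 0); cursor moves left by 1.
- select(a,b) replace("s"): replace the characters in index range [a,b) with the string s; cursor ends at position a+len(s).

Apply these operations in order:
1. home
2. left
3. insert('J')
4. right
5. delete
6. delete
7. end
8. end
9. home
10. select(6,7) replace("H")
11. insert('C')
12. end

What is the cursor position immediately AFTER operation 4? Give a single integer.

Answer: 2

Derivation:
After op 1 (home): buf='DTRTDJMC' cursor=0
After op 2 (left): buf='DTRTDJMC' cursor=0
After op 3 (insert('J')): buf='JDTRTDJMC' cursor=1
After op 4 (right): buf='JDTRTDJMC' cursor=2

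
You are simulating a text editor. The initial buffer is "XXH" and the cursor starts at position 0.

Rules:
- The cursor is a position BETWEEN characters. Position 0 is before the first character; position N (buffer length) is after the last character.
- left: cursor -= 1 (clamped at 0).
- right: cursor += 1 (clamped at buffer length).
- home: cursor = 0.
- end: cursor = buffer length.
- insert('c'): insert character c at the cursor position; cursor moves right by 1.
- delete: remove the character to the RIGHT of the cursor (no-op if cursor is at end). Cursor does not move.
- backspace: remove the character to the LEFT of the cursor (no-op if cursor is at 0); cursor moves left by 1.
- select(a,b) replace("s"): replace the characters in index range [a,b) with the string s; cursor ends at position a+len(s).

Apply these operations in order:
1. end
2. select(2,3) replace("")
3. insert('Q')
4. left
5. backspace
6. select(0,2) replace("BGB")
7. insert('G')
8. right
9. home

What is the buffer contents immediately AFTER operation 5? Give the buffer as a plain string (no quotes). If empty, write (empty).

After op 1 (end): buf='XXH' cursor=3
After op 2 (select(2,3) replace("")): buf='XX' cursor=2
After op 3 (insert('Q')): buf='XXQ' cursor=3
After op 4 (left): buf='XXQ' cursor=2
After op 5 (backspace): buf='XQ' cursor=1

Answer: XQ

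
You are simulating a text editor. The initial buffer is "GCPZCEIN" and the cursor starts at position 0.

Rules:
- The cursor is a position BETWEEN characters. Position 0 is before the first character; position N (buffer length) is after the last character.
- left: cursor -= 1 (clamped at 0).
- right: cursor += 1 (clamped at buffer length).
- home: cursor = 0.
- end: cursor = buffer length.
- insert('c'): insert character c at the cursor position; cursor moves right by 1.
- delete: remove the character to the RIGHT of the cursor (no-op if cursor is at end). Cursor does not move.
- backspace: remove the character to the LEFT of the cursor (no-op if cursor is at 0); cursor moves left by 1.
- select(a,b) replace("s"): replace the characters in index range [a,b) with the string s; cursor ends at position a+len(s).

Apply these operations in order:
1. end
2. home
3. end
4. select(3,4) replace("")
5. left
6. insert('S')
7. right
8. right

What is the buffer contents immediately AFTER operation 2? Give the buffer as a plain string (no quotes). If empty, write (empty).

After op 1 (end): buf='GCPZCEIN' cursor=8
After op 2 (home): buf='GCPZCEIN' cursor=0

Answer: GCPZCEIN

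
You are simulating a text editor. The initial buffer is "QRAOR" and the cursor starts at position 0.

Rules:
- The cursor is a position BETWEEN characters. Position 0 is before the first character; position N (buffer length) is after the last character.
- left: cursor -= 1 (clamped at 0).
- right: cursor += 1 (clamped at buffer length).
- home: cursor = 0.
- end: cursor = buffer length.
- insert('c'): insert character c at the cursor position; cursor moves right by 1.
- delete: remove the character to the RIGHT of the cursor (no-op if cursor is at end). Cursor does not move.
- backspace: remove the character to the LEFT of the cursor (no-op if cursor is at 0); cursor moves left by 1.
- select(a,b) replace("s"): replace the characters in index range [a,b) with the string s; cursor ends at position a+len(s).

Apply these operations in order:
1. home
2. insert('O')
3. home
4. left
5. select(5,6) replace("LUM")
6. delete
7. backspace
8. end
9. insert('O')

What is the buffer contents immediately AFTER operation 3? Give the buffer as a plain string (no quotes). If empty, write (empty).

Answer: OQRAOR

Derivation:
After op 1 (home): buf='QRAOR' cursor=0
After op 2 (insert('O')): buf='OQRAOR' cursor=1
After op 3 (home): buf='OQRAOR' cursor=0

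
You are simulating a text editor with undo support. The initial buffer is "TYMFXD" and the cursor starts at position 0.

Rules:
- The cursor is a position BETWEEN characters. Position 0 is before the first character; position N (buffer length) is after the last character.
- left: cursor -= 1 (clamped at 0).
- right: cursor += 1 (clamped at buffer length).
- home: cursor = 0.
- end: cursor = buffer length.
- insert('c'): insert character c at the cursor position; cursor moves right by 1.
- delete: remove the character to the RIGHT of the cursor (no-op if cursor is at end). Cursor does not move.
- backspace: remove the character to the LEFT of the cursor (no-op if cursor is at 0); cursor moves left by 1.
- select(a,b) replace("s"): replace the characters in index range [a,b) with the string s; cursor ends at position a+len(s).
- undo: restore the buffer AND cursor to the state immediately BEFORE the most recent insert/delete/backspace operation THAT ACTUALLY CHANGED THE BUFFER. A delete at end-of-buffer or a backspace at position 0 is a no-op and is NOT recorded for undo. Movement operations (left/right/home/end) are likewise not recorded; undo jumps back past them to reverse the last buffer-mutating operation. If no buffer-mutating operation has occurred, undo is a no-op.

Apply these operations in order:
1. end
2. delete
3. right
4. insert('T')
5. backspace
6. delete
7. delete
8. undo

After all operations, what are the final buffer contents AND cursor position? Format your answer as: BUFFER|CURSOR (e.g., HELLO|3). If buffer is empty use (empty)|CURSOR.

Answer: TYMFXDT|7

Derivation:
After op 1 (end): buf='TYMFXD' cursor=6
After op 2 (delete): buf='TYMFXD' cursor=6
After op 3 (right): buf='TYMFXD' cursor=6
After op 4 (insert('T')): buf='TYMFXDT' cursor=7
After op 5 (backspace): buf='TYMFXD' cursor=6
After op 6 (delete): buf='TYMFXD' cursor=6
After op 7 (delete): buf='TYMFXD' cursor=6
After op 8 (undo): buf='TYMFXDT' cursor=7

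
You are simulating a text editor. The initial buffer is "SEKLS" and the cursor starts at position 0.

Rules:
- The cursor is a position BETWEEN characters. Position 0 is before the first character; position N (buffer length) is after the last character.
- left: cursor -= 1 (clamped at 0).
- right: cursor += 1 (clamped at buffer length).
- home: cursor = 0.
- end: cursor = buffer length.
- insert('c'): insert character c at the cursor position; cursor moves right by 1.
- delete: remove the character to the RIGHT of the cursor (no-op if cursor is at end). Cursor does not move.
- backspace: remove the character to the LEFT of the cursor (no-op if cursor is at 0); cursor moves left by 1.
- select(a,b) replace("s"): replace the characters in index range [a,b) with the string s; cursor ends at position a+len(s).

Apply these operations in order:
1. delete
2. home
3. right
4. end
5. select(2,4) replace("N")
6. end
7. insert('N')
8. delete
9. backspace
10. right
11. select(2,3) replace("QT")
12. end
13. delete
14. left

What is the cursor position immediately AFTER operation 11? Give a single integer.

Answer: 4

Derivation:
After op 1 (delete): buf='EKLS' cursor=0
After op 2 (home): buf='EKLS' cursor=0
After op 3 (right): buf='EKLS' cursor=1
After op 4 (end): buf='EKLS' cursor=4
After op 5 (select(2,4) replace("N")): buf='EKN' cursor=3
After op 6 (end): buf='EKN' cursor=3
After op 7 (insert('N')): buf='EKNN' cursor=4
After op 8 (delete): buf='EKNN' cursor=4
After op 9 (backspace): buf='EKN' cursor=3
After op 10 (right): buf='EKN' cursor=3
After op 11 (select(2,3) replace("QT")): buf='EKQT' cursor=4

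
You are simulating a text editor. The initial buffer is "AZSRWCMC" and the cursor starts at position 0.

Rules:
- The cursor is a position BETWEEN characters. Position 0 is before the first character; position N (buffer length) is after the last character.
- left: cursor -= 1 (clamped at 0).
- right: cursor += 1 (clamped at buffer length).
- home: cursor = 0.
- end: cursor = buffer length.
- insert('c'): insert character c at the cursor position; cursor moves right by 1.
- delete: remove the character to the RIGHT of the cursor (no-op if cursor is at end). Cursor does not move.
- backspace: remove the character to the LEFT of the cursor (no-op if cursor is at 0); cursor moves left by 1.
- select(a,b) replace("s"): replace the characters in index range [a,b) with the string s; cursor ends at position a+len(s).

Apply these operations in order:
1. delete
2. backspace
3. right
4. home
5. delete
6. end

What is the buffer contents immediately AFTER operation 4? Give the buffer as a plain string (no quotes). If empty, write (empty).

Answer: ZSRWCMC

Derivation:
After op 1 (delete): buf='ZSRWCMC' cursor=0
After op 2 (backspace): buf='ZSRWCMC' cursor=0
After op 3 (right): buf='ZSRWCMC' cursor=1
After op 4 (home): buf='ZSRWCMC' cursor=0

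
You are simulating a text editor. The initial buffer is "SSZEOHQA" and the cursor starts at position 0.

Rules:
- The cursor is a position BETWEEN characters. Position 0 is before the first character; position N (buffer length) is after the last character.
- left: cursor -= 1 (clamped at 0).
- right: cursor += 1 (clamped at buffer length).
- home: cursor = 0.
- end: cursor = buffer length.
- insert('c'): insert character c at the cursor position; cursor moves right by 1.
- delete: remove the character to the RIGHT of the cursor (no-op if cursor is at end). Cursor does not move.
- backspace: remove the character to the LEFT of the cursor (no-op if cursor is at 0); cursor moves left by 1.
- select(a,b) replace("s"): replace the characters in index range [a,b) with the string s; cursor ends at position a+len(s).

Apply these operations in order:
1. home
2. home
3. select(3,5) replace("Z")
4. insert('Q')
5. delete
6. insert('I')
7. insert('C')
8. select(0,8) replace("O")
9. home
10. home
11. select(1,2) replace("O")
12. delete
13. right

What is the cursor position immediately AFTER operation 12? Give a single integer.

Answer: 2

Derivation:
After op 1 (home): buf='SSZEOHQA' cursor=0
After op 2 (home): buf='SSZEOHQA' cursor=0
After op 3 (select(3,5) replace("Z")): buf='SSZZHQA' cursor=4
After op 4 (insert('Q')): buf='SSZZQHQA' cursor=5
After op 5 (delete): buf='SSZZQQA' cursor=5
After op 6 (insert('I')): buf='SSZZQIQA' cursor=6
After op 7 (insert('C')): buf='SSZZQICQA' cursor=7
After op 8 (select(0,8) replace("O")): buf='OA' cursor=1
After op 9 (home): buf='OA' cursor=0
After op 10 (home): buf='OA' cursor=0
After op 11 (select(1,2) replace("O")): buf='OO' cursor=2
After op 12 (delete): buf='OO' cursor=2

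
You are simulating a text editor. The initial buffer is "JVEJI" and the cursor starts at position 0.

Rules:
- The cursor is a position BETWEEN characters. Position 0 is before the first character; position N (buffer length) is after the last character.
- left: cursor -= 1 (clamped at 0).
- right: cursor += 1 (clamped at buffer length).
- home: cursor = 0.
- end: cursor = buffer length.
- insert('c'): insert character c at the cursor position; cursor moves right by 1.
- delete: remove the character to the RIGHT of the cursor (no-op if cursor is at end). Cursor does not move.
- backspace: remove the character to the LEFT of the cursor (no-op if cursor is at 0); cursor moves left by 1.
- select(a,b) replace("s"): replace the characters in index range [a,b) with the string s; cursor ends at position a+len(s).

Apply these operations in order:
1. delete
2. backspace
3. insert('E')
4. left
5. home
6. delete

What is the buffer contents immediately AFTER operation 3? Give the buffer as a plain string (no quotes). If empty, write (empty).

After op 1 (delete): buf='VEJI' cursor=0
After op 2 (backspace): buf='VEJI' cursor=0
After op 3 (insert('E')): buf='EVEJI' cursor=1

Answer: EVEJI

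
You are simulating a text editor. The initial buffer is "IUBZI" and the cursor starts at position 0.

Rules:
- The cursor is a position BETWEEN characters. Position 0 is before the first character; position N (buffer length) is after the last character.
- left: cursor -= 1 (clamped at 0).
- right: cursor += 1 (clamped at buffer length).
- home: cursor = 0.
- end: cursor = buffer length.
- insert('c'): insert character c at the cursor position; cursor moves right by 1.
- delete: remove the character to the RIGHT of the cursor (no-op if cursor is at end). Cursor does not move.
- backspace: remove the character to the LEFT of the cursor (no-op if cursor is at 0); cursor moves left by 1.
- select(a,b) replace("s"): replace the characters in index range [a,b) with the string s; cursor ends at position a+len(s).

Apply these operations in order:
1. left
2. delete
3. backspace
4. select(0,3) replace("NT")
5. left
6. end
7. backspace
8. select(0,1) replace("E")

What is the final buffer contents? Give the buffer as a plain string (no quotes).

After op 1 (left): buf='IUBZI' cursor=0
After op 2 (delete): buf='UBZI' cursor=0
After op 3 (backspace): buf='UBZI' cursor=0
After op 4 (select(0,3) replace("NT")): buf='NTI' cursor=2
After op 5 (left): buf='NTI' cursor=1
After op 6 (end): buf='NTI' cursor=3
After op 7 (backspace): buf='NT' cursor=2
After op 8 (select(0,1) replace("E")): buf='ET' cursor=1

Answer: ET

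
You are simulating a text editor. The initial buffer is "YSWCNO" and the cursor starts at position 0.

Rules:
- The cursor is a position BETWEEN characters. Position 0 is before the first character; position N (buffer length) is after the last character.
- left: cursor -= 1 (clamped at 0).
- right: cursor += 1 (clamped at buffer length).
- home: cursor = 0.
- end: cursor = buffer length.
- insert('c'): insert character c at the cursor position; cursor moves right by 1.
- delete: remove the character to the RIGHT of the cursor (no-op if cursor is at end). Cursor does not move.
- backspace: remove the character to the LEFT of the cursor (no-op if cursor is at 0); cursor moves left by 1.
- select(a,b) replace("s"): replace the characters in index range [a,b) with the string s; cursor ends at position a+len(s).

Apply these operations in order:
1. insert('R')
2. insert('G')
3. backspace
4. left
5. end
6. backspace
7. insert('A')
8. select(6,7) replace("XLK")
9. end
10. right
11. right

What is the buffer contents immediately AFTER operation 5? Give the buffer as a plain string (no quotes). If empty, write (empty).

After op 1 (insert('R')): buf='RYSWCNO' cursor=1
After op 2 (insert('G')): buf='RGYSWCNO' cursor=2
After op 3 (backspace): buf='RYSWCNO' cursor=1
After op 4 (left): buf='RYSWCNO' cursor=0
After op 5 (end): buf='RYSWCNO' cursor=7

Answer: RYSWCNO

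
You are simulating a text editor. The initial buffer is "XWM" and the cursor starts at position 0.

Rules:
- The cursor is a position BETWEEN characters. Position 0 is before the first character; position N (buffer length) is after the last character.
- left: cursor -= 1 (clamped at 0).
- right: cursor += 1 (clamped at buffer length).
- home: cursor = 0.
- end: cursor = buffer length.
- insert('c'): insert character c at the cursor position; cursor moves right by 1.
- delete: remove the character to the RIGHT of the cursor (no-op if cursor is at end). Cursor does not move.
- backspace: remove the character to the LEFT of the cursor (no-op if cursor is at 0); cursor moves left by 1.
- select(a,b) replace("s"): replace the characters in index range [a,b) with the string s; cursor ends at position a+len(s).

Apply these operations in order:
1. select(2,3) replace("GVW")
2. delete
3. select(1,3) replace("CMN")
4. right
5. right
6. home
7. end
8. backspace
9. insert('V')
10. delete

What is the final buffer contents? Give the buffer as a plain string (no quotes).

After op 1 (select(2,3) replace("GVW")): buf='XWGVW' cursor=5
After op 2 (delete): buf='XWGVW' cursor=5
After op 3 (select(1,3) replace("CMN")): buf='XCMNVW' cursor=4
After op 4 (right): buf='XCMNVW' cursor=5
After op 5 (right): buf='XCMNVW' cursor=6
After op 6 (home): buf='XCMNVW' cursor=0
After op 7 (end): buf='XCMNVW' cursor=6
After op 8 (backspace): buf='XCMNV' cursor=5
After op 9 (insert('V')): buf='XCMNVV' cursor=6
After op 10 (delete): buf='XCMNVV' cursor=6

Answer: XCMNVV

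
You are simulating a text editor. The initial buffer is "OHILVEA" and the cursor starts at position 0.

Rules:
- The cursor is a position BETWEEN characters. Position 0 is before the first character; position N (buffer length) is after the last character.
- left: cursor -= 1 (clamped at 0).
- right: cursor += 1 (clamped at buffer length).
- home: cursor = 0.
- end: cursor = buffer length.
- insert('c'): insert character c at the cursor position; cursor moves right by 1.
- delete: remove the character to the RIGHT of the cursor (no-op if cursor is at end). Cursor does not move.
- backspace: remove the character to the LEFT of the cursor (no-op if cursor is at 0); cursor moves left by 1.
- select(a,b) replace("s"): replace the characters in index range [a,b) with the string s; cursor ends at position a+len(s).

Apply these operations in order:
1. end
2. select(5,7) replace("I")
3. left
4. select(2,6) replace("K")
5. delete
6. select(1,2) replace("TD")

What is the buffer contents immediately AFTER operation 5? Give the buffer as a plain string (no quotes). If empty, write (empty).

After op 1 (end): buf='OHILVEA' cursor=7
After op 2 (select(5,7) replace("I")): buf='OHILVI' cursor=6
After op 3 (left): buf='OHILVI' cursor=5
After op 4 (select(2,6) replace("K")): buf='OHK' cursor=3
After op 5 (delete): buf='OHK' cursor=3

Answer: OHK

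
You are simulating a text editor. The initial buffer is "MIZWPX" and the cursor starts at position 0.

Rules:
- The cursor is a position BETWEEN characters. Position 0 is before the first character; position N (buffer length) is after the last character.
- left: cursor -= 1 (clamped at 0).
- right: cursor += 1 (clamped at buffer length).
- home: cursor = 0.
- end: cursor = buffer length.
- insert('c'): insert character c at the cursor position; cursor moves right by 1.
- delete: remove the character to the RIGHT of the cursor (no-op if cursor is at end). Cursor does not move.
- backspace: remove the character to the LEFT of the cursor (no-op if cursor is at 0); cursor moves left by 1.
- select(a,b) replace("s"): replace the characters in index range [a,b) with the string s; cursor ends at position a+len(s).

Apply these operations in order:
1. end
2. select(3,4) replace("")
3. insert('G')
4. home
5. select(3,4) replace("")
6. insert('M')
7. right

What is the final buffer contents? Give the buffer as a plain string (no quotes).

Answer: MIZMPX

Derivation:
After op 1 (end): buf='MIZWPX' cursor=6
After op 2 (select(3,4) replace("")): buf='MIZPX' cursor=3
After op 3 (insert('G')): buf='MIZGPX' cursor=4
After op 4 (home): buf='MIZGPX' cursor=0
After op 5 (select(3,4) replace("")): buf='MIZPX' cursor=3
After op 6 (insert('M')): buf='MIZMPX' cursor=4
After op 7 (right): buf='MIZMPX' cursor=5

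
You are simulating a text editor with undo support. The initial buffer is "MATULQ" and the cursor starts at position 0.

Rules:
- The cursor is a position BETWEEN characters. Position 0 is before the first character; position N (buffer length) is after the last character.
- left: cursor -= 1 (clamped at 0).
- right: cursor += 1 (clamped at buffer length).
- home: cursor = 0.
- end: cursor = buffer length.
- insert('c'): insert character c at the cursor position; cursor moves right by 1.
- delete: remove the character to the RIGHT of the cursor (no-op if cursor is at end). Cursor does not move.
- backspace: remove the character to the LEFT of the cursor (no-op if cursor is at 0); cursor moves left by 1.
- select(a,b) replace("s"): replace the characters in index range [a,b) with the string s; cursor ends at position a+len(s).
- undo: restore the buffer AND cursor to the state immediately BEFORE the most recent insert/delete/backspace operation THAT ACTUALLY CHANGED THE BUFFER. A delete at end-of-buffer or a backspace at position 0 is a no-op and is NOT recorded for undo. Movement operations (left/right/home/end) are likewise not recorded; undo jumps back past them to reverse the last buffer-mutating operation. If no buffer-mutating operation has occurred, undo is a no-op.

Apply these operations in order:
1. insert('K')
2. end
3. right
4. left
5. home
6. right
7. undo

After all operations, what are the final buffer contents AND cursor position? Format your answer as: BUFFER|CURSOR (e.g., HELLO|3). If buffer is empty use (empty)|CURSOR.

After op 1 (insert('K')): buf='KMATULQ' cursor=1
After op 2 (end): buf='KMATULQ' cursor=7
After op 3 (right): buf='KMATULQ' cursor=7
After op 4 (left): buf='KMATULQ' cursor=6
After op 5 (home): buf='KMATULQ' cursor=0
After op 6 (right): buf='KMATULQ' cursor=1
After op 7 (undo): buf='MATULQ' cursor=0

Answer: MATULQ|0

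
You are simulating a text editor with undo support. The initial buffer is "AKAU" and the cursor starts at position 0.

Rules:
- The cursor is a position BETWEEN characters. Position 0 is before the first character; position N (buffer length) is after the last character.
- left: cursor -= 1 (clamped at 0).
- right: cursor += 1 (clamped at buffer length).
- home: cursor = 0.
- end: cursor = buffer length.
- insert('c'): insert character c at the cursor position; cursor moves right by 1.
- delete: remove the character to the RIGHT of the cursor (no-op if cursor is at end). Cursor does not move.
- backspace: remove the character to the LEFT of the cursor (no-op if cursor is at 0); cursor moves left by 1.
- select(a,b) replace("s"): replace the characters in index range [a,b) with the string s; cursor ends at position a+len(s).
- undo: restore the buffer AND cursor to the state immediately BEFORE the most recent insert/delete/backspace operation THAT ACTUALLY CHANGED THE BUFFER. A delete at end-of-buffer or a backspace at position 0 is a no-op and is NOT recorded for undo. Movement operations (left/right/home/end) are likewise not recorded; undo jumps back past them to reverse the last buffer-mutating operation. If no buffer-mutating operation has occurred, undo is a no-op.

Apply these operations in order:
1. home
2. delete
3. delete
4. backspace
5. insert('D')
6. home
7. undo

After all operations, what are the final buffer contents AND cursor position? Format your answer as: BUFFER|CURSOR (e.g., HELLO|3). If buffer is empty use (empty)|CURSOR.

Answer: AU|0

Derivation:
After op 1 (home): buf='AKAU' cursor=0
After op 2 (delete): buf='KAU' cursor=0
After op 3 (delete): buf='AU' cursor=0
After op 4 (backspace): buf='AU' cursor=0
After op 5 (insert('D')): buf='DAU' cursor=1
After op 6 (home): buf='DAU' cursor=0
After op 7 (undo): buf='AU' cursor=0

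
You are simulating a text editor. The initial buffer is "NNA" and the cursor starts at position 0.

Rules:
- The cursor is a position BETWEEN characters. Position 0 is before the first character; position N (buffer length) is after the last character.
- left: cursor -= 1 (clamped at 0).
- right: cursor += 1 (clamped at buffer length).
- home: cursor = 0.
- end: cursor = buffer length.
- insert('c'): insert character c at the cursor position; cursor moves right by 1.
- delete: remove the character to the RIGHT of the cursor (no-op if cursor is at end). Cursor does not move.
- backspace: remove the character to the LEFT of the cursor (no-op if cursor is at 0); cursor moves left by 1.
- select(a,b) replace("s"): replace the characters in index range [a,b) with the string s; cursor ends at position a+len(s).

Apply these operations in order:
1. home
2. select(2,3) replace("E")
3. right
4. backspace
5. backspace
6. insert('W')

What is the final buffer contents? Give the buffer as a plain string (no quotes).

Answer: NW

Derivation:
After op 1 (home): buf='NNA' cursor=0
After op 2 (select(2,3) replace("E")): buf='NNE' cursor=3
After op 3 (right): buf='NNE' cursor=3
After op 4 (backspace): buf='NN' cursor=2
After op 5 (backspace): buf='N' cursor=1
After op 6 (insert('W')): buf='NW' cursor=2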